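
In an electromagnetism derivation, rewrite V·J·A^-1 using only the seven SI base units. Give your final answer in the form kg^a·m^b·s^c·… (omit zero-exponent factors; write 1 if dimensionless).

V = W/A (potential = power per current),
    = kg·m²·s⁻³·A⁻¹.
J = N·m (work = force × distance),
    = kg·m²·s⁻².
Combining: V·J·A⁻¹ = (kg·m²·s⁻³·A⁻¹) · (kg·m²·s⁻²) · A⁻¹ = kg²·m⁴·s⁻⁵·A⁻².

kg²·m⁴·s⁻⁵·A⁻²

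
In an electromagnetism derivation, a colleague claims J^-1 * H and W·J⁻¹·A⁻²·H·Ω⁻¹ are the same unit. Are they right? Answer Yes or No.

Yes

Left side:
  J = N·m (work = force × distance),
      = kg·m²·s⁻².
  So J⁻¹ = kg⁻¹·m⁻²·s².
  H = Wb/A (inductance = flux per current),
      = kg·m²·s⁻²·A⁻².
  Combining: J⁻¹·H = (kg⁻¹·m⁻²·s²) · (kg·m²·s⁻²·A⁻²) = A⁻².
Right side:
  W = J/s (power = energy per time),
      = kg·m²·s⁻³.
  J = N·m (work = force × distance),
      = kg·m²·s⁻².
  So J⁻¹ = kg⁻¹·m⁻²·s².
  H = Wb/A (inductance = flux per current),
      = kg·m²·s⁻²·A⁻².
  Ω = V/A (resistance = voltage per current),
      = kg·m²·s⁻³·A⁻².
  So Ω⁻¹ = kg⁻¹·m⁻²·s³·A².
  Combining: W·J⁻¹·A⁻²·H·Ω⁻¹ = (kg·m²·s⁻³) · (kg⁻¹·m⁻²·s²) · A⁻² · (kg·m²·s⁻²·A⁻²) · (kg⁻¹·m⁻²·s³·A²) = A⁻².
Both reduce to A⁻².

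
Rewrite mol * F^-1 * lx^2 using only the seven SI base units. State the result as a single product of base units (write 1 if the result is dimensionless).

F = C/V (capacitance = charge per voltage),
    = A·s/(kg·m²·s⁻³·A⁻¹) (substituting C and V),
    = kg⁻¹·m⁻²·s⁴·A².
So F⁻¹ = kg·m²·s⁻⁴·A⁻².
lx = lm/m² (illuminance = luminous flux per area),
    = m⁻²·cd.
So lx² = m⁻⁴·cd².
Combining: mol·F⁻¹·lx² = mol · (kg·m²·s⁻⁴·A⁻²) · (m⁻⁴·cd²) = kg·m⁻²·s⁻⁴·A⁻²·mol·cd².

kg·m⁻²·s⁻⁴·A⁻²·mol·cd²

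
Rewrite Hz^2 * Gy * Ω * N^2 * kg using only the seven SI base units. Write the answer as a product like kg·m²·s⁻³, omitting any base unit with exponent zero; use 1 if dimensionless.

Hz = 1/s = s⁻¹ (frequency is cycles per second).
So Hz² = s⁻².
Gy = J/kg (absorbed dose = energy per mass),
    = m²·s⁻².
Ω = V/A (resistance = voltage per current),
    = kg·m²·s⁻³·A⁻².
N = kg·m/s² = kg·m·s⁻² (force = mass × acceleration).
So N² = kg²·m²·s⁻⁴.
Combining: Hz²·Gy·Ω·N²·kg = s⁻² · (m²·s⁻²) · (kg·m²·s⁻³·A⁻²) · (kg²·m²·s⁻⁴) · kg = kg⁴·m⁶·s⁻¹¹·A⁻².

kg⁴·m⁶·s⁻¹¹·A⁻²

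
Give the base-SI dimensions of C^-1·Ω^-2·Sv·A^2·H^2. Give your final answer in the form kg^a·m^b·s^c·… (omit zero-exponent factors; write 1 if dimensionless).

m²·s⁻¹·A

C = s·A.
So C⁻¹ = s⁻¹·A⁻¹.
Ω = kg·m²·s⁻³·A⁻².
So Ω⁻² = kg⁻²·m⁻⁴·s⁶·A⁴.
Sv = m²·s⁻².
H = kg·m²·s⁻²·A⁻².
So H² = kg²·m⁴·s⁻⁴·A⁻⁴.
Combining: C⁻¹·Ω⁻²·Sv·A²·H² = (s⁻¹·A⁻¹) · (kg⁻²·m⁻⁴·s⁶·A⁴) · (m²·s⁻²) · A² · (kg²·m⁴·s⁻⁴·A⁻⁴) = m²·s⁻¹·A.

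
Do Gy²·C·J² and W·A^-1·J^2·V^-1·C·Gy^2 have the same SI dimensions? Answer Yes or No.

Yes

Left side:
  Gy = m²·s⁻².
  So Gy² = m⁴·s⁻⁴.
  C = s·A.
  J = kg·m²·s⁻².
  So J² = kg²·m⁴·s⁻⁴.
  Combining: Gy²·C·J² = (m⁴·s⁻⁴) · (s·A) · (kg²·m⁴·s⁻⁴) = kg²·m⁸·s⁻⁷·A.
Right side:
  W = J/s (power = energy per time),
      = kg·m²·s⁻³.
  J = N·m (work = force × distance),
      = kg·m²·s⁻².
  So J² = kg²·m⁴·s⁻⁴.
  V = W/A (potential = power per current),
      = kg·m²·s⁻³·A⁻¹.
  So V⁻¹ = kg⁻¹·m⁻²·s³·A.
  C = A·s = s·A (charge = current × time).
  Gy = J/kg (absorbed dose = energy per mass),
      = m²·s⁻².
  So Gy² = m⁴·s⁻⁴.
  Combining: W·A⁻¹·J²·V⁻¹·C·Gy² = (kg·m²·s⁻³) · A⁻¹ · (kg²·m⁴·s⁻⁴) · (kg⁻¹·m⁻²·s³·A) · (s·A) · (m⁴·s⁻⁴) = kg²·m⁸·s⁻⁷·A.
Both reduce to kg²·m⁸·s⁻⁷·A.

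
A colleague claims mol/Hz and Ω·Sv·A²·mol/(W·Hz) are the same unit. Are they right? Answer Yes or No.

Left side:
  Hz = 1/s = s⁻¹ (frequency is cycles per second).
  So Hz⁻¹ = s.
  Combining: Hz⁻¹·mol = s · mol = s·mol.
Right side:
  W = J/s (power = energy per time),
      = kg·m²·s⁻³.
  So W⁻¹ = kg⁻¹·m⁻²·s³.
  Ω = V/A (resistance = voltage per current),
      = kg·m²·s⁻³·A⁻².
  Sv = J/kg (equivalent dose = energy per mass),
      = m²·s⁻².
  Hz = 1/s = s⁻¹ (frequency is cycles per second).
  So Hz⁻¹ = s.
  Combining: W⁻¹·Ω·Sv·Hz⁻¹·A²·mol = (kg⁻¹·m⁻²·s³) · (kg·m²·s⁻³·A⁻²) · (m²·s⁻²) · s · A² · mol = m²·s⁻¹·mol.
Left is s·mol; right is m²·s⁻¹·mol — different.

No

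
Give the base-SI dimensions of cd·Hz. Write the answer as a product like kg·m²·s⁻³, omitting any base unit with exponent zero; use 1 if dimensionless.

s⁻¹·cd

Hz = 1/s = s⁻¹ (frequency is cycles per second).
Combining: cd·Hz = cd · s⁻¹ = s⁻¹·cd.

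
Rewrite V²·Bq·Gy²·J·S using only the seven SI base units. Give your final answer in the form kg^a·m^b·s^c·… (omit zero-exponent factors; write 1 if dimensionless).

kg²·m⁸·s⁻¹⁰

V = W/A (potential = power per current),
    = kg·m²·s⁻³·A⁻¹.
So V² = kg²·m⁴·s⁻⁶·A⁻².
Bq = 1/s = s⁻¹ (activity is decays per second).
Gy = J/kg (absorbed dose = energy per mass),
    = m²·s⁻².
So Gy² = m⁴·s⁻⁴.
J = N·m (work = force × distance),
    = kg·m²·s⁻².
S = 1/Ω (conductance is reciprocal resistance),
    = kg⁻¹·m⁻²·s³·A².
Combining: V²·Bq·Gy²·J·S = (kg²·m⁴·s⁻⁶·A⁻²) · s⁻¹ · (m⁴·s⁻⁴) · (kg·m²·s⁻²) · (kg⁻¹·m⁻²·s³·A²) = kg²·m⁸·s⁻¹⁰.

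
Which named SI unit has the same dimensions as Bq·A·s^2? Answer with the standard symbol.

C

Bq = s⁻¹.
Combining: Bq·A·s² = s⁻¹ · A · s² = s·A.
s·A is the base-SI form of the coulomb.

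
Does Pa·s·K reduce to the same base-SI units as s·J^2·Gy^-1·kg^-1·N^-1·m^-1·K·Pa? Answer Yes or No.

Yes

Left side:
  Pa = N/m² (pressure = force per area),
      = kg·m⁻¹·s⁻².
  Combining: Pa·s·K = (kg·m⁻¹·s⁻²) · s · K = kg·m⁻¹·s⁻¹·K.
Right side:
  J = kg·m²·s⁻².
  So J² = kg²·m⁴·s⁻⁴.
  Gy = m²·s⁻².
  So Gy⁻¹ = m⁻²·s².
  N = kg·m·s⁻².
  So N⁻¹ = kg⁻¹·m⁻¹·s².
  Pa = kg·m⁻¹·s⁻².
  Combining: s·J²·Gy⁻¹·kg⁻¹·N⁻¹·m⁻¹·K·Pa = s · (kg²·m⁴·s⁻⁴) · (m⁻²·s²) · kg⁻¹ · (kg⁻¹·m⁻¹·s²) · m⁻¹ · K · (kg·m⁻¹·s⁻²) = kg·m⁻¹·s⁻¹·K.
Both reduce to kg·m⁻¹·s⁻¹·K.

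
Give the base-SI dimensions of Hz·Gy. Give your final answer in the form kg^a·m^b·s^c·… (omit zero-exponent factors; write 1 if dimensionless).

Hz = 1/s = s⁻¹ (frequency is cycles per second).
Gy = J/kg (absorbed dose = energy per mass),
    = m²·s⁻².
Combining: Hz·Gy = s⁻¹ · (m²·s⁻²) = m²·s⁻³.

m²·s⁻³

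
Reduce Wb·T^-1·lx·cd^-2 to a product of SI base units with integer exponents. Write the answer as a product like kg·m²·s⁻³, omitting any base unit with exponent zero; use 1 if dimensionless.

Wb = kg·m²·s⁻²·A⁻¹.
T = kg·s⁻²·A⁻¹.
So T⁻¹ = kg⁻¹·s²·A.
lx = m⁻²·cd.
Combining: Wb·T⁻¹·lx·cd⁻² = (kg·m²·s⁻²·A⁻¹) · (kg⁻¹·s²·A) · (m⁻²·cd) · cd⁻² = cd⁻¹.

cd⁻¹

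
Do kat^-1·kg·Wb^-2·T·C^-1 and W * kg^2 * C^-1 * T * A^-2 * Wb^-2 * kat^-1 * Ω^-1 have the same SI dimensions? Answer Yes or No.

No

Left side:
  kat = mol/s = s⁻¹·mol (catalytic activity).
  So kat⁻¹ = s·mol⁻¹.
  Wb = V·s (flux: a volt is a weber per second),
      = kg·m²·s⁻²·A⁻¹.
  So Wb⁻² = kg⁻²·m⁻⁴·s⁴·A².
  T = Wb/m² (flux density = flux per area),
      = kg·s⁻²·A⁻¹.
  C = A·s = s·A (charge = current × time).
  So C⁻¹ = s⁻¹·A⁻¹.
  Combining: kat⁻¹·kg·Wb⁻²·T·C⁻¹ = (s·mol⁻¹) · kg · (kg⁻²·m⁻⁴·s⁴·A²) · (kg·s⁻²·A⁻¹) · (s⁻¹·A⁻¹) = m⁻⁴·s²·mol⁻¹.
Right side:
  W = J/s (power = energy per time),
      = kg·m²·s⁻³.
  C = A·s = s·A (charge = current × time).
  So C⁻¹ = s⁻¹·A⁻¹.
  T = Wb/m² (flux density = flux per area),
      = kg·s⁻²·A⁻¹.
  Wb = V·s (flux: a volt is a weber per second),
      = kg·m²·s⁻²·A⁻¹.
  So Wb⁻² = kg⁻²·m⁻⁴·s⁴·A².
  kat = mol/s = s⁻¹·mol (catalytic activity).
  So kat⁻¹ = s·mol⁻¹.
  Ω = V/A (resistance = voltage per current),
      = kg·m²·s⁻³·A⁻².
  So Ω⁻¹ = kg⁻¹·m⁻²·s³·A².
  Combining: W·kg²·C⁻¹·T·A⁻²·Wb⁻²·kat⁻¹·Ω⁻¹ = (kg·m²·s⁻³) · kg² · (s⁻¹·A⁻¹) · (kg·s⁻²·A⁻¹) · A⁻² · (kg⁻²·m⁻⁴·s⁴·A²) · (s·mol⁻¹) · (kg⁻¹·m⁻²·s³·A²) = kg·m⁻⁴·s²·mol⁻¹.
Left is m⁻⁴·s²·mol⁻¹; right is kg·m⁻⁴·s²·mol⁻¹ — different.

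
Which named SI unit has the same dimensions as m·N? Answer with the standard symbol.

J

N = kg·m/s² = kg·m·s⁻² (force = mass × acceleration).
Combining: m·N = m · (kg·m·s⁻²) = kg·m²·s⁻².
kg·m²·s⁻² is the base-SI form of the joule.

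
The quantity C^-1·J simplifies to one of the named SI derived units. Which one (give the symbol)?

V

C = A·s = s·A (charge = current × time).
So C⁻¹ = s⁻¹·A⁻¹.
J = N·m (work = force × distance),
    = kg·m²·s⁻².
Combining: C⁻¹·J = (s⁻¹·A⁻¹) · (kg·m²·s⁻²) = kg·m²·s⁻³·A⁻¹.
kg·m²·s⁻³·A⁻¹ is the base-SI form of the volt.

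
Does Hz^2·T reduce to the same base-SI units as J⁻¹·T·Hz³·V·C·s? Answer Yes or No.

Yes

Left side:
  Hz = 1/s = s⁻¹ (frequency is cycles per second).
  So Hz² = s⁻².
  T = Wb/m² (flux density = flux per area),
      = kg·s⁻²·A⁻¹.
  Combining: Hz²·T = s⁻² · (kg·s⁻²·A⁻¹) = kg·s⁻⁴·A⁻¹.
Right side:
  J = N·m (work = force × distance),
      = kg·m²·s⁻².
  So J⁻¹ = kg⁻¹·m⁻²·s².
  T = Wb/m² (flux density = flux per area),
      = kg·s⁻²·A⁻¹.
  Hz = 1/s = s⁻¹ (frequency is cycles per second).
  So Hz³ = s⁻³.
  V = W/A (potential = power per current),
      = kg·m²·s⁻³·A⁻¹.
  C = A·s = s·A (charge = current × time).
  Combining: J⁻¹·T·Hz³·V·C·s = (kg⁻¹·m⁻²·s²) · (kg·s⁻²·A⁻¹) · s⁻³ · (kg·m²·s⁻³·A⁻¹) · (s·A) · s = kg·s⁻⁴·A⁻¹.
Both reduce to kg·s⁻⁴·A⁻¹.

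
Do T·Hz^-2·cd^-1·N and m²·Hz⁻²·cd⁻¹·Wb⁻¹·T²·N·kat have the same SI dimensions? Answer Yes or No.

Left side:
  T = kg·s⁻²·A⁻¹.
  Hz = s⁻¹.
  So Hz⁻² = s².
  N = kg·m·s⁻².
  Combining: T·Hz⁻²·cd⁻¹·N = (kg·s⁻²·A⁻¹) · s² · cd⁻¹ · (kg·m·s⁻²) = kg²·m·s⁻²·A⁻¹·cd⁻¹.
Right side:
  Hz = s⁻¹.
  So Hz⁻² = s².
  Wb = kg·m²·s⁻²·A⁻¹.
  So Wb⁻¹ = kg⁻¹·m⁻²·s²·A.
  T = kg·s⁻²·A⁻¹.
  So T² = kg²·s⁻⁴·A⁻².
  N = kg·m·s⁻².
  kat = s⁻¹·mol.
  Combining: m²·Hz⁻²·cd⁻¹·Wb⁻¹·T²·N·kat = m² · s² · cd⁻¹ · (kg⁻¹·m⁻²·s²·A) · (kg²·s⁻⁴·A⁻²) · (kg·m·s⁻²) · (s⁻¹·mol) = kg²·m·s⁻³·A⁻¹·mol·cd⁻¹.
Left is kg²·m·s⁻²·A⁻¹·cd⁻¹; right is kg²·m·s⁻³·A⁻¹·mol·cd⁻¹ — different.

No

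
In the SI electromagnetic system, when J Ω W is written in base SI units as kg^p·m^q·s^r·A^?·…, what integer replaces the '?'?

J = kg·m²·s⁻².
Ω = kg·m²·s⁻³·A⁻².
W = kg·m²·s⁻³.
Combining: J·Ω·W = (kg·m²·s⁻²) · (kg·m²·s⁻³·A⁻²) · (kg·m²·s⁻³) = kg³·m⁶·s⁻⁸·A⁻².
The exponent of A is -2.

-2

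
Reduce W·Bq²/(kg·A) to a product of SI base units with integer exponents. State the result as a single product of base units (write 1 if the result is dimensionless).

W = kg·m²·s⁻³.
Bq = s⁻¹.
So Bq² = s⁻².
Combining: W·kg⁻¹·Bq²·A⁻¹ = (kg·m²·s⁻³) · kg⁻¹ · s⁻² · A⁻¹ = m²·s⁻⁵·A⁻¹.

m²·s⁻⁵·A⁻¹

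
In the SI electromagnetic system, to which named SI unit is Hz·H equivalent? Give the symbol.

Hz = s⁻¹.
H = kg·m²·s⁻²·A⁻².
Combining: Hz·H = s⁻¹ · (kg·m²·s⁻²·A⁻²) = kg·m²·s⁻³·A⁻².
kg·m²·s⁻³·A⁻² is the base-SI form of the ohm.

Ω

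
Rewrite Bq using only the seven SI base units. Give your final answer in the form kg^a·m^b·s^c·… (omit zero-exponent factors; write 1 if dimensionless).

s⁻¹

Bq = s⁻¹.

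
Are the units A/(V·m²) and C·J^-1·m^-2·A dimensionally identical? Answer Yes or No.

Yes

Left side:
  V = W/A (potential = power per current),
      = kg·m²·s⁻³·A⁻¹.
  So V⁻¹ = kg⁻¹·m⁻²·s³·A.
  Combining: A·V⁻¹·m⁻² = A · (kg⁻¹·m⁻²·s³·A) · m⁻² = kg⁻¹·m⁻⁴·s³·A².
Right side:
  C = s·A.
  J = kg·m²·s⁻².
  So J⁻¹ = kg⁻¹·m⁻²·s².
  Combining: C·J⁻¹·m⁻²·A = (s·A) · (kg⁻¹·m⁻²·s²) · m⁻² · A = kg⁻¹·m⁻⁴·s³·A².
Both reduce to kg⁻¹·m⁻⁴·s³·A².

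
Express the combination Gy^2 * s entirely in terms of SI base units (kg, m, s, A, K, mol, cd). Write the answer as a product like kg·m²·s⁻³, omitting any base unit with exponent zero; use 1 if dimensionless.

m⁴·s⁻³

Gy = m²·s⁻².
So Gy² = m⁴·s⁻⁴.
Combining: Gy²·s = (m⁴·s⁻⁴) · s = m⁴·s⁻³.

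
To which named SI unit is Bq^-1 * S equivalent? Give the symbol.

F

Bq = 1/s = s⁻¹ (activity is decays per second).
So Bq⁻¹ = s.
S = 1/Ω (conductance is reciprocal resistance),
    = kg⁻¹·m⁻²·s³·A².
Combining: Bq⁻¹·S = s · (kg⁻¹·m⁻²·s³·A²) = kg⁻¹·m⁻²·s⁴·A².
kg⁻¹·m⁻²·s⁴·A² is the base-SI form of the farad.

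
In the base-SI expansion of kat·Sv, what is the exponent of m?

kat = s⁻¹·mol.
Sv = m²·s⁻².
Combining: kat·Sv = (s⁻¹·mol) · (m²·s⁻²) = m²·s⁻³·mol.
The exponent of m is 2.

2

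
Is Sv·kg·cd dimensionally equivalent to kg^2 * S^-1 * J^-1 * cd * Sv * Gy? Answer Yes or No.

Left side:
  Sv = m²·s⁻².
  Combining: Sv·kg·cd = (m²·s⁻²) · kg · cd = kg·m²·s⁻²·cd.
Right side:
  S = kg⁻¹·m⁻²·s³·A².
  So S⁻¹ = kg·m²·s⁻³·A⁻².
  J = kg·m²·s⁻².
  So J⁻¹ = kg⁻¹·m⁻²·s².
  Sv = m²·s⁻².
  Gy = m²·s⁻².
  Combining: kg²·S⁻¹·J⁻¹·cd·Sv·Gy = kg² · (kg·m²·s⁻³·A⁻²) · (kg⁻¹·m⁻²·s²) · cd · (m²·s⁻²) · (m²·s⁻²) = kg²·m⁴·s⁻⁵·A⁻²·cd.
Left is kg·m²·s⁻²·cd; right is kg²·m⁴·s⁻⁵·A⁻²·cd — different.

No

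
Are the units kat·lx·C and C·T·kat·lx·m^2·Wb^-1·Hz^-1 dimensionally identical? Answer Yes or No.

Left side:
  kat = s⁻¹·mol.
  lx = m⁻²·cd.
  C = s·A.
  Combining: kat·lx·C = (s⁻¹·mol) · (m⁻²·cd) · (s·A) = m⁻²·A·mol·cd.
Right side:
  C = A·s = s·A (charge = current × time).
  T = Wb/m² (flux density = flux per area),
      = kg·s⁻²·A⁻¹.
  kat = mol/s = s⁻¹·mol (catalytic activity).
  lx = lm/m² (illuminance = luminous flux per area),
      = m⁻²·cd.
  Wb = V·s (flux: a volt is a weber per second),
      = kg·m²·s⁻²·A⁻¹.
  So Wb⁻¹ = kg⁻¹·m⁻²·s²·A.
  Hz = 1/s = s⁻¹ (frequency is cycles per second).
  So Hz⁻¹ = s.
  Combining: C·T·kat·lx·m²·Wb⁻¹·Hz⁻¹ = (s·A) · (kg·s⁻²·A⁻¹) · (s⁻¹·mol) · (m⁻²·cd) · m² · (kg⁻¹·m⁻²·s²·A) · s = m⁻²·s·A·mol·cd.
Left is m⁻²·A·mol·cd; right is m⁻²·s·A·mol·cd — different.

No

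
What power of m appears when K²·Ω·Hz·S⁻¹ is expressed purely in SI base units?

Ω = kg·m²·s⁻³·A⁻².
Hz = s⁻¹.
S = kg⁻¹·m⁻²·s³·A².
So S⁻¹ = kg·m²·s⁻³·A⁻².
Combining: K²·Ω·Hz·S⁻¹ = K² · (kg·m²·s⁻³·A⁻²) · s⁻¹ · (kg·m²·s⁻³·A⁻²) = kg²·m⁴·s⁻⁷·A⁻⁴·K².
The exponent of m is 4.

4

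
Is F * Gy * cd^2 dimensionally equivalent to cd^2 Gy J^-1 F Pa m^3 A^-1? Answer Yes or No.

Left side:
  F = kg⁻¹·m⁻²·s⁴·A².
  Gy = m²·s⁻².
  Combining: F·Gy·cd² = (kg⁻¹·m⁻²·s⁴·A²) · (m²·s⁻²) · cd² = kg⁻¹·s²·A²·cd².
Right side:
  Gy = J/kg (absorbed dose = energy per mass),
      = m²·s⁻².
  J = N·m (work = force × distance),
      = kg·m²·s⁻².
  So J⁻¹ = kg⁻¹·m⁻²·s².
  F = C/V (capacitance = charge per voltage),
      = A·s/(kg·m²·s⁻³·A⁻¹) (substituting C and V),
      = kg⁻¹·m⁻²·s⁴·A².
  Pa = N/m² (pressure = force per area),
      = kg·m⁻¹·s⁻².
  Combining: cd²·Gy·J⁻¹·F·Pa·m³·A⁻¹ = cd² · (m²·s⁻²) · (kg⁻¹·m⁻²·s²) · (kg⁻¹·m⁻²·s⁴·A²) · (kg·m⁻¹·s⁻²) · m³ · A⁻¹ = kg⁻¹·s²·A·cd².
Left is kg⁻¹·s²·A²·cd²; right is kg⁻¹·s²·A·cd² — different.

No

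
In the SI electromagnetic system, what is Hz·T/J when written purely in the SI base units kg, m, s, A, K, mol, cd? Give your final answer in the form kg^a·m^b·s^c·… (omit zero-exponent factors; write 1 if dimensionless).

J = N·m (work = force × distance),
    = kg·m²·s⁻².
So J⁻¹ = kg⁻¹·m⁻²·s².
Hz = 1/s = s⁻¹ (frequency is cycles per second).
T = Wb/m² (flux density = flux per area),
    = kg·s⁻²·A⁻¹.
Combining: J⁻¹·Hz·T = (kg⁻¹·m⁻²·s²) · s⁻¹ · (kg·s⁻²·A⁻¹) = m⁻²·s⁻¹·A⁻¹.

m⁻²·s⁻¹·A⁻¹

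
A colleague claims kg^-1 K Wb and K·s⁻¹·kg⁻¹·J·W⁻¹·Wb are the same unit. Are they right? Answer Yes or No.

Yes

Left side:
  Wb = V·s (flux: a volt is a weber per second),
      = kg·m²·s⁻²·A⁻¹.
  Combining: kg⁻¹·K·Wb = kg⁻¹ · K · (kg·m²·s⁻²·A⁻¹) = m²·s⁻²·A⁻¹·K.
Right side:
  J = kg·m²·s⁻².
  W = kg·m²·s⁻³.
  So W⁻¹ = kg⁻¹·m⁻²·s³.
  Wb = kg·m²·s⁻²·A⁻¹.
  Combining: K·s⁻¹·kg⁻¹·J·W⁻¹·Wb = K · s⁻¹ · kg⁻¹ · (kg·m²·s⁻²) · (kg⁻¹·m⁻²·s³) · (kg·m²·s⁻²·A⁻¹) = m²·s⁻²·A⁻¹·K.
Both reduce to m²·s⁻²·A⁻¹·K.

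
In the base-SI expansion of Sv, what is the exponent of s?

-2

Sv = J/kg (equivalent dose = energy per mass),
    = m²·s⁻².
The exponent of s is -2.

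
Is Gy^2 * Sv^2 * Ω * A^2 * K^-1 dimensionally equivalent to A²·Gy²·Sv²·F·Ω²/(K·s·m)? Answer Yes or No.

Left side:
  Gy = m²·s⁻².
  So Gy² = m⁴·s⁻⁴.
  Sv = m²·s⁻².
  So Sv² = m⁴·s⁻⁴.
  Ω = kg·m²·s⁻³·A⁻².
  Combining: Gy²·Sv²·Ω·A²·K⁻¹ = (m⁴·s⁻⁴) · (m⁴·s⁻⁴) · (kg·m²·s⁻³·A⁻²) · A² · K⁻¹ = kg·m¹⁰·s⁻¹¹·K⁻¹.
Right side:
  Gy = J/kg (absorbed dose = energy per mass),
      = m²·s⁻².
  So Gy² = m⁴·s⁻⁴.
  Sv = J/kg (equivalent dose = energy per mass),
      = m²·s⁻².
  So Sv² = m⁴·s⁻⁴.
  F = C/V (capacitance = charge per voltage),
      = A·s/(kg·m²·s⁻³·A⁻¹) (substituting C and V),
      = kg⁻¹·m⁻²·s⁴·A².
  Ω = V/A (resistance = voltage per current),
      = kg·m²·s⁻³·A⁻².
  So Ω² = kg²·m⁴·s⁻⁶·A⁻⁴.
  Combining: A²·Gy²·K⁻¹·s⁻¹·Sv²·F·m⁻¹·Ω² = A² · (m⁴·s⁻⁴) · K⁻¹ · s⁻¹ · (m⁴·s⁻⁴) · (kg⁻¹·m⁻²·s⁴·A²) · m⁻¹ · (kg²·m⁴·s⁻⁶·A⁻⁴) = kg·m⁹·s⁻¹¹·K⁻¹.
Left is kg·m¹⁰·s⁻¹¹·K⁻¹; right is kg·m⁹·s⁻¹¹·K⁻¹ — different.

No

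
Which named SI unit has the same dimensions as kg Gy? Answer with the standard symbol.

J

Gy = m²·s⁻².
Combining: kg·Gy = kg · (m²·s⁻²) = kg·m²·s⁻².
kg·m²·s⁻² is the base-SI form of the joule.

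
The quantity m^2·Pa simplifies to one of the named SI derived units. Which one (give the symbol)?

N

Pa = N/m² (pressure = force per area),
    = kg·m⁻¹·s⁻².
Combining: m²·Pa = m² · (kg·m⁻¹·s⁻²) = kg·m·s⁻².
kg·m·s⁻² is the base-SI form of the newton.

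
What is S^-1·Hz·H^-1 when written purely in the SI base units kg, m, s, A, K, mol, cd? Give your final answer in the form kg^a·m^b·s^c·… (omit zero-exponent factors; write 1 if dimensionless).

S = 1/Ω (conductance is reciprocal resistance),
    = kg⁻¹·m⁻²·s³·A².
So S⁻¹ = kg·m²·s⁻³·A⁻².
Hz = 1/s = s⁻¹ (frequency is cycles per second).
H = Wb/A (inductance = flux per current),
    = kg·m²·s⁻²·A⁻².
So H⁻¹ = kg⁻¹·m⁻²·s²·A².
Combining: S⁻¹·Hz·H⁻¹ = (kg·m²·s⁻³·A⁻²) · s⁻¹ · (kg⁻¹·m⁻²·s²·A²) = s⁻².

s⁻²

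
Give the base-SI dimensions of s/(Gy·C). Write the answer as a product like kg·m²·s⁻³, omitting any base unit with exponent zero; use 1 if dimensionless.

Gy = m²·s⁻².
So Gy⁻¹ = m⁻²·s².
C = s·A.
So C⁻¹ = s⁻¹·A⁻¹.
Combining: Gy⁻¹·C⁻¹·s = (m⁻²·s²) · (s⁻¹·A⁻¹) · s = m⁻²·s²·A⁻¹.

m⁻²·s²·A⁻¹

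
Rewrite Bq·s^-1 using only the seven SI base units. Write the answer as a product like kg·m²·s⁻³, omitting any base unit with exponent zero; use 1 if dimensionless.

s⁻²

Bq = 1/s = s⁻¹ (activity is decays per second).
Combining: Bq·s⁻¹ = s⁻¹ · s⁻¹ = s⁻².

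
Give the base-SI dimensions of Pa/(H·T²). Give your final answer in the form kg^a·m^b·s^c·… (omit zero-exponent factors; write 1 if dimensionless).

kg⁻²·m⁻³·s⁴·A⁴

Pa = kg·m⁻¹·s⁻².
H = kg·m²·s⁻²·A⁻².
So H⁻¹ = kg⁻¹·m⁻²·s²·A².
T = kg·s⁻²·A⁻¹.
So T⁻² = kg⁻²·s⁴·A².
Combining: Pa·H⁻¹·T⁻² = (kg·m⁻¹·s⁻²) · (kg⁻¹·m⁻²·s²·A²) · (kg⁻²·s⁴·A²) = kg⁻²·m⁻³·s⁴·A⁴.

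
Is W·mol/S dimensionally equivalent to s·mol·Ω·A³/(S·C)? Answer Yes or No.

Yes

Left side:
  W = J/s (power = energy per time),
      = kg·m²·s⁻³.
  S = 1/Ω (conductance is reciprocal resistance),
      = kg⁻¹·m⁻²·s³·A².
  So S⁻¹ = kg·m²·s⁻³·A⁻².
  Combining: W·mol·S⁻¹ = (kg·m²·s⁻³) · mol · (kg·m²·s⁻³·A⁻²) = kg²·m⁴·s⁻⁶·A⁻²·mol.
Right side:
  S = kg⁻¹·m⁻²·s³·A².
  So S⁻¹ = kg·m²·s⁻³·A⁻².
  C = s·A.
  So C⁻¹ = s⁻¹·A⁻¹.
  Ω = kg·m²·s⁻³·A⁻².
  Combining: s·S⁻¹·C⁻¹·mol·Ω·A³ = s · (kg·m²·s⁻³·A⁻²) · (s⁻¹·A⁻¹) · mol · (kg·m²·s⁻³·A⁻²) · A³ = kg²·m⁴·s⁻⁶·A⁻²·mol.
Both reduce to kg²·m⁴·s⁻⁶·A⁻²·mol.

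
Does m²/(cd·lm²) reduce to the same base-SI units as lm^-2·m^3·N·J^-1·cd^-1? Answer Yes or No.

Yes

Left side:
  lm = cd.
  So lm⁻² = cd⁻².
  Combining: cd⁻¹·m²·lm⁻² = cd⁻¹ · m² · cd⁻² = m²·cd⁻³.
Right side:
  lm = cd·sr = cd (luminous flux; sr is dimensionless).
  So lm⁻² = cd⁻².
  N = kg·m/s² = kg·m·s⁻² (force = mass × acceleration).
  J = N·m (work = force × distance),
      = kg·m²·s⁻².
  So J⁻¹ = kg⁻¹·m⁻²·s².
  Combining: lm⁻²·m³·N·J⁻¹·cd⁻¹ = cd⁻² · m³ · (kg·m·s⁻²) · (kg⁻¹·m⁻²·s²) · cd⁻¹ = m²·cd⁻³.
Both reduce to m²·cd⁻³.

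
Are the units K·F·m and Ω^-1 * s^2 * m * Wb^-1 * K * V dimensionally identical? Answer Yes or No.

Yes

Left side:
  F = C/V (capacitance = charge per voltage),
      = A·s/(kg·m²·s⁻³·A⁻¹) (substituting C and V),
      = kg⁻¹·m⁻²·s⁴·A².
  Combining: K·F·m = K · (kg⁻¹·m⁻²·s⁴·A²) · m = kg⁻¹·m⁻¹·s⁴·A²·K.
Right side:
  Ω = V/A (resistance = voltage per current),
      = kg·m²·s⁻³·A⁻².
  So Ω⁻¹ = kg⁻¹·m⁻²·s³·A².
  Wb = V·s (flux: a volt is a weber per second),
      = kg·m²·s⁻²·A⁻¹.
  So Wb⁻¹ = kg⁻¹·m⁻²·s²·A.
  V = W/A (potential = power per current),
      = kg·m²·s⁻³·A⁻¹.
  Combining: Ω⁻¹·s²·m·Wb⁻¹·K·V = (kg⁻¹·m⁻²·s³·A²) · s² · m · (kg⁻¹·m⁻²·s²·A) · K · (kg·m²·s⁻³·A⁻¹) = kg⁻¹·m⁻¹·s⁴·A²·K.
Both reduce to kg⁻¹·m⁻¹·s⁴·A²·K.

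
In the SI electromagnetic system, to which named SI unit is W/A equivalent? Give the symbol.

W = J/s (power = energy per time),
    = kg·m²·s⁻³.
Combining: W·A⁻¹ = (kg·m²·s⁻³) · A⁻¹ = kg·m²·s⁻³·A⁻¹.
kg·m²·s⁻³·A⁻¹ is the base-SI form of the volt.

V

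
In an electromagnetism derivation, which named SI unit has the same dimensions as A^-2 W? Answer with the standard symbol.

Ω

W = kg·m²·s⁻³.
Combining: A⁻²·W = A⁻² · (kg·m²·s⁻³) = kg·m²·s⁻³·A⁻².
kg·m²·s⁻³·A⁻² is the base-SI form of the ohm.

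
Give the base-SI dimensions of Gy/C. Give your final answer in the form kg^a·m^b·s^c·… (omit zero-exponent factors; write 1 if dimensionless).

C = A·s = s·A (charge = current × time).
So C⁻¹ = s⁻¹·A⁻¹.
Gy = J/kg (absorbed dose = energy per mass),
    = m²·s⁻².
Combining: C⁻¹·Gy = (s⁻¹·A⁻¹) · (m²·s⁻²) = m²·s⁻³·A⁻¹.

m²·s⁻³·A⁻¹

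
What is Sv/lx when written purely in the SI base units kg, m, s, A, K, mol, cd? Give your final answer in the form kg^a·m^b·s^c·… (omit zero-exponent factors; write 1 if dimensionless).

m⁴·s⁻²·cd⁻¹

lx = m⁻²·cd.
So lx⁻¹ = m²·cd⁻¹.
Sv = m²·s⁻².
Combining: lx⁻¹·Sv = (m²·cd⁻¹) · (m²·s⁻²) = m⁴·s⁻²·cd⁻¹.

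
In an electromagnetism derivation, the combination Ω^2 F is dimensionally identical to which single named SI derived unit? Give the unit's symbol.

H

Ω = V/A (resistance = voltage per current),
    = kg·m²·s⁻³·A⁻².
So Ω² = kg²·m⁴·s⁻⁶·A⁻⁴.
F = C/V (capacitance = charge per voltage),
    = A·s/(kg·m²·s⁻³·A⁻¹) (substituting C and V),
    = kg⁻¹·m⁻²·s⁴·A².
Combining: Ω²·F = (kg²·m⁴·s⁻⁶·A⁻⁴) · (kg⁻¹·m⁻²·s⁴·A²) = kg·m²·s⁻²·A⁻².
kg·m²·s⁻²·A⁻² is the base-SI form of the henry.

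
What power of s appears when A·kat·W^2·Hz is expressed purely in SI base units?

-8

kat = mol/s = s⁻¹·mol (catalytic activity).
W = J/s (power = energy per time),
    = kg·m²·s⁻³.
So W² = kg²·m⁴·s⁻⁶.
Hz = 1/s = s⁻¹ (frequency is cycles per second).
Combining: A·kat·W²·Hz = A · (s⁻¹·mol) · (kg²·m⁴·s⁻⁶) · s⁻¹ = kg²·m⁴·s⁻⁸·A·mol.
The exponent of s is -8.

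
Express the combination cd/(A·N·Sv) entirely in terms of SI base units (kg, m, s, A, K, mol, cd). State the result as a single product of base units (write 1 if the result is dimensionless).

kg⁻¹·m⁻³·s⁴·A⁻¹·cd

N = kg·m/s² = kg·m·s⁻² (force = mass × acceleration).
So N⁻¹ = kg⁻¹·m⁻¹·s².
Sv = J/kg (equivalent dose = energy per mass),
    = m²·s⁻².
So Sv⁻¹ = m⁻²·s².
Combining: cd·A⁻¹·N⁻¹·Sv⁻¹ = cd · A⁻¹ · (kg⁻¹·m⁻¹·s²) · (m⁻²·s²) = kg⁻¹·m⁻³·s⁴·A⁻¹·cd.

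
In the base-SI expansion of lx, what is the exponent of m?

-2

lx = m⁻²·cd.
The exponent of m is -2.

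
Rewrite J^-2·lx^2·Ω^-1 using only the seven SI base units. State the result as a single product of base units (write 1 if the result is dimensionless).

J = kg·m²·s⁻².
So J⁻² = kg⁻²·m⁻⁴·s⁴.
lx = m⁻²·cd.
So lx² = m⁻⁴·cd².
Ω = kg·m²·s⁻³·A⁻².
So Ω⁻¹ = kg⁻¹·m⁻²·s³·A².
Combining: J⁻²·lx²·Ω⁻¹ = (kg⁻²·m⁻⁴·s⁴) · (m⁻⁴·cd²) · (kg⁻¹·m⁻²·s³·A²) = kg⁻³·m⁻¹⁰·s⁷·A²·cd².

kg⁻³·m⁻¹⁰·s⁷·A²·cd²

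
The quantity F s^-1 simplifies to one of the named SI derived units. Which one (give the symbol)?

S

F = C/V (capacitance = charge per voltage),
    = A·s/(kg·m²·s⁻³·A⁻¹) (substituting C and V),
    = kg⁻¹·m⁻²·s⁴·A².
Combining: F·s⁻¹ = (kg⁻¹·m⁻²·s⁴·A²) · s⁻¹ = kg⁻¹·m⁻²·s³·A².
kg⁻¹·m⁻²·s³·A² is the base-SI form of the siemens.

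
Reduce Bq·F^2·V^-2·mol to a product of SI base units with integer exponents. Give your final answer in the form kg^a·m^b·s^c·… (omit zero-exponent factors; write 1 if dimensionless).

Bq = s⁻¹.
F = kg⁻¹·m⁻²·s⁴·A².
So F² = kg⁻²·m⁻⁴·s⁸·A⁴.
V = kg·m²·s⁻³·A⁻¹.
So V⁻² = kg⁻²·m⁻⁴·s⁶·A².
Combining: Bq·F²·V⁻²·mol = s⁻¹ · (kg⁻²·m⁻⁴·s⁸·A⁴) · (kg⁻²·m⁻⁴·s⁶·A²) · mol = kg⁻⁴·m⁻⁸·s¹³·A⁶·mol.

kg⁻⁴·m⁻⁸·s¹³·A⁶·mol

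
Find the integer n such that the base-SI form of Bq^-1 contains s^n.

1

Bq = 1/s = s⁻¹ (activity is decays per second).
So Bq⁻¹ = s.
The exponent of s is 1.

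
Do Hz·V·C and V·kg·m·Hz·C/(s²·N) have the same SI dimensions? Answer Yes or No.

Yes

Left side:
  Hz = 1/s = s⁻¹ (frequency is cycles per second).
  V = W/A (potential = power per current),
      = kg·m²·s⁻³·A⁻¹.
  C = A·s = s·A (charge = current × time).
  Combining: Hz·V·C = s⁻¹ · (kg·m²·s⁻³·A⁻¹) · (s·A) = kg·m²·s⁻³.
Right side:
  V = kg·m²·s⁻³·A⁻¹.
  N = kg·m·s⁻².
  So N⁻¹ = kg⁻¹·m⁻¹·s².
  Hz = s⁻¹.
  C = s·A.
  Combining: V·s⁻²·kg·N⁻¹·m·Hz·C = (kg·m²·s⁻³·A⁻¹) · s⁻² · kg · (kg⁻¹·m⁻¹·s²) · m · s⁻¹ · (s·A) = kg·m²·s⁻³.
Both reduce to kg·m²·s⁻³.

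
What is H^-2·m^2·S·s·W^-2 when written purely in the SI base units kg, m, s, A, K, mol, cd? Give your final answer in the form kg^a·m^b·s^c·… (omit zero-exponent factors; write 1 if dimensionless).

H = Wb/A (inductance = flux per current),
    = kg·m²·s⁻²·A⁻².
So H⁻² = kg⁻²·m⁻⁴·s⁴·A⁴.
S = 1/Ω (conductance is reciprocal resistance),
    = kg⁻¹·m⁻²·s³·A².
W = J/s (power = energy per time),
    = kg·m²·s⁻³.
So W⁻² = kg⁻²·m⁻⁴·s⁶.
Combining: H⁻²·m²·S·s·W⁻² = (kg⁻²·m⁻⁴·s⁴·A⁴) · m² · (kg⁻¹·m⁻²·s³·A²) · s · (kg⁻²·m⁻⁴·s⁶) = kg⁻⁵·m⁻⁸·s¹⁴·A⁶.

kg⁻⁵·m⁻⁸·s¹⁴·A⁶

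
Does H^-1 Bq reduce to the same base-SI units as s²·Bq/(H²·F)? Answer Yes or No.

Yes

Left side:
  H = Wb/A (inductance = flux per current),
      = kg·m²·s⁻²·A⁻².
  So H⁻¹ = kg⁻¹·m⁻²·s²·A².
  Bq = 1/s = s⁻¹ (activity is decays per second).
  Combining: H⁻¹·Bq = (kg⁻¹·m⁻²·s²·A²) · s⁻¹ = kg⁻¹·m⁻²·s·A².
Right side:
  H = kg·m²·s⁻²·A⁻².
  So H⁻² = kg⁻²·m⁻⁴·s⁴·A⁴.
  Bq = s⁻¹.
  F = kg⁻¹·m⁻²·s⁴·A².
  So F⁻¹ = kg·m²·s⁻⁴·A⁻².
  Combining: H⁻²·s²·Bq·F⁻¹ = (kg⁻²·m⁻⁴·s⁴·A⁴) · s² · s⁻¹ · (kg·m²·s⁻⁴·A⁻²) = kg⁻¹·m⁻²·s·A².
Both reduce to kg⁻¹·m⁻²·s·A².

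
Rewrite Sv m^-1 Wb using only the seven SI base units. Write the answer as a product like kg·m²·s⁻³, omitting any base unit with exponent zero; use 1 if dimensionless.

Sv = m²·s⁻².
Wb = kg·m²·s⁻²·A⁻¹.
Combining: Sv·m⁻¹·Wb = (m²·s⁻²) · m⁻¹ · (kg·m²·s⁻²·A⁻¹) = kg·m³·s⁻⁴·A⁻¹.

kg·m³·s⁻⁴·A⁻¹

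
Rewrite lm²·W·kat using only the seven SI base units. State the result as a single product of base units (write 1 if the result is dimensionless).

kg·m²·s⁻⁴·mol·cd²

lm = cd·sr = cd (luminous flux; sr is dimensionless).
So lm² = cd².
W = J/s (power = energy per time),
    = kg·m²·s⁻³.
kat = mol/s = s⁻¹·mol (catalytic activity).
Combining: lm²·W·kat = cd² · (kg·m²·s⁻³) · (s⁻¹·mol) = kg·m²·s⁻⁴·mol·cd².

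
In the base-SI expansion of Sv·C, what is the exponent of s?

-1

Sv = J/kg (equivalent dose = energy per mass),
    = m²·s⁻².
C = A·s = s·A (charge = current × time).
Combining: Sv·C = (m²·s⁻²) · (s·A) = m²·s⁻¹·A.
The exponent of s is -1.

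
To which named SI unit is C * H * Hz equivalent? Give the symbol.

C = A·s = s·A (charge = current × time).
H = Wb/A (inductance = flux per current),
    = kg·m²·s⁻²·A⁻².
Hz = 1/s = s⁻¹ (frequency is cycles per second).
Combining: C·H·Hz = (s·A) · (kg·m²·s⁻²·A⁻²) · s⁻¹ = kg·m²·s⁻²·A⁻¹.
kg·m²·s⁻²·A⁻¹ is the base-SI form of the weber.

Wb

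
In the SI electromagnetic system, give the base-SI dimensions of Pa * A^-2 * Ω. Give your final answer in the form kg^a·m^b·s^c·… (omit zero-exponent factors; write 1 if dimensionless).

Pa = N/m² (pressure = force per area),
    = kg·m⁻¹·s⁻².
Ω = V/A (resistance = voltage per current),
    = kg·m²·s⁻³·A⁻².
Combining: Pa·A⁻²·Ω = (kg·m⁻¹·s⁻²) · A⁻² · (kg·m²·s⁻³·A⁻²) = kg²·m·s⁻⁵·A⁻⁴.

kg²·m·s⁻⁵·A⁻⁴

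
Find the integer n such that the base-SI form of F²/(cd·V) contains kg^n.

F = kg⁻¹·m⁻²·s⁴·A².
So F² = kg⁻²·m⁻⁴·s⁸·A⁴.
V = kg·m²·s⁻³·A⁻¹.
So V⁻¹ = kg⁻¹·m⁻²·s³·A.
Combining: F²·cd⁻¹·V⁻¹ = (kg⁻²·m⁻⁴·s⁸·A⁴) · cd⁻¹ · (kg⁻¹·m⁻²·s³·A) = kg⁻³·m⁻⁶·s¹¹·A⁵·cd⁻¹.
The exponent of kg is -3.

-3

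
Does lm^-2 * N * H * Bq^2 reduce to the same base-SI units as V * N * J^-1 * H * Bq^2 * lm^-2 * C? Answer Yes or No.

Yes

Left side:
  lm = cd.
  So lm⁻² = cd⁻².
  N = kg·m·s⁻².
  H = kg·m²·s⁻²·A⁻².
  Bq = s⁻¹.
  So Bq² = s⁻².
  Combining: lm⁻²·N·H·Bq² = cd⁻² · (kg·m·s⁻²) · (kg·m²·s⁻²·A⁻²) · s⁻² = kg²·m³·s⁻⁶·A⁻²·cd⁻².
Right side:
  V = W/A (potential = power per current),
      = kg·m²·s⁻³·A⁻¹.
  N = kg·m/s² = kg·m·s⁻² (force = mass × acceleration).
  J = N·m (work = force × distance),
      = kg·m²·s⁻².
  So J⁻¹ = kg⁻¹·m⁻²·s².
  H = Wb/A (inductance = flux per current),
      = kg·m²·s⁻²·A⁻².
  Bq = 1/s = s⁻¹ (activity is decays per second).
  So Bq² = s⁻².
  lm = cd·sr = cd (luminous flux; sr is dimensionless).
  So lm⁻² = cd⁻².
  C = A·s = s·A (charge = current × time).
  Combining: V·N·J⁻¹·H·Bq²·lm⁻²·C = (kg·m²·s⁻³·A⁻¹) · (kg·m·s⁻²) · (kg⁻¹·m⁻²·s²) · (kg·m²·s⁻²·A⁻²) · s⁻² · cd⁻² · (s·A) = kg²·m³·s⁻⁶·A⁻²·cd⁻².
Both reduce to kg²·m³·s⁻⁶·A⁻²·cd⁻².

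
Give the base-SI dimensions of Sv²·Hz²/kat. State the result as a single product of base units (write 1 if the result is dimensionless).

m⁴·s⁻⁵·mol⁻¹

Sv = m²·s⁻².
So Sv² = m⁴·s⁻⁴.
kat = s⁻¹·mol.
So kat⁻¹ = s·mol⁻¹.
Hz = s⁻¹.
So Hz² = s⁻².
Combining: Sv²·kat⁻¹·Hz² = (m⁴·s⁻⁴) · (s·mol⁻¹) · s⁻² = m⁴·s⁻⁵·mol⁻¹.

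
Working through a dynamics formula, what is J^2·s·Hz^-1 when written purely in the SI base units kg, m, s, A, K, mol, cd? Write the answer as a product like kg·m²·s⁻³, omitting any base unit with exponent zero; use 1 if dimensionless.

J = N·m (work = force × distance),
    = kg·m²·s⁻².
So J² = kg²·m⁴·s⁻⁴.
Hz = 1/s = s⁻¹ (frequency is cycles per second).
So Hz⁻¹ = s.
Combining: J²·s·Hz⁻¹ = (kg²·m⁴·s⁻⁴) · s · s = kg²·m⁴·s⁻².

kg²·m⁴·s⁻²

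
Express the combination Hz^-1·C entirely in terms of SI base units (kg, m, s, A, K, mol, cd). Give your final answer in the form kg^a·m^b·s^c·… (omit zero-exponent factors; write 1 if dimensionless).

Hz = s⁻¹.
So Hz⁻¹ = s.
C = s·A.
Combining: Hz⁻¹·C = s · (s·A) = s²·A.

s²·A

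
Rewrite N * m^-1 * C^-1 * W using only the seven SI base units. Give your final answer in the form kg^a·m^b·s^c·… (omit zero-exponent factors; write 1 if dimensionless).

kg²·m²·s⁻⁶·A⁻¹

N = kg·m·s⁻².
C = s·A.
So C⁻¹ = s⁻¹·A⁻¹.
W = kg·m²·s⁻³.
Combining: N·m⁻¹·C⁻¹·W = (kg·m·s⁻²) · m⁻¹ · (s⁻¹·A⁻¹) · (kg·m²·s⁻³) = kg²·m²·s⁻⁶·A⁻¹.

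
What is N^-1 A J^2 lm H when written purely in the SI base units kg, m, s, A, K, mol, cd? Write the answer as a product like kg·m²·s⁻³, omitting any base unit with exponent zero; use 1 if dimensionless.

N = kg·m·s⁻².
So N⁻¹ = kg⁻¹·m⁻¹·s².
J = kg·m²·s⁻².
So J² = kg²·m⁴·s⁻⁴.
lm = cd.
H = kg·m²·s⁻²·A⁻².
Combining: N⁻¹·A·J²·lm·H = (kg⁻¹·m⁻¹·s²) · A · (kg²·m⁴·s⁻⁴) · cd · (kg·m²·s⁻²·A⁻²) = kg²·m⁵·s⁻⁴·A⁻¹·cd.

kg²·m⁵·s⁻⁴·A⁻¹·cd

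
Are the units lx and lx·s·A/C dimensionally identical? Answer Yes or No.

Left side:
  lx = m⁻²·cd.
Right side:
  lx = m⁻²·cd.
  C = s·A.
  So C⁻¹ = s⁻¹·A⁻¹.
  Combining: lx·s·A·C⁻¹ = (m⁻²·cd) · s · A · (s⁻¹·A⁻¹) = m⁻²·cd.
Both reduce to m⁻²·cd.

Yes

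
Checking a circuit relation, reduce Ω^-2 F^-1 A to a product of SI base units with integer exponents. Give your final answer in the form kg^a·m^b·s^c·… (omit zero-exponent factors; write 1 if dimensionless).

kg⁻¹·m⁻²·s²·A³

Ω = V/A (resistance = voltage per current),
    = kg·m²·s⁻³·A⁻².
So Ω⁻² = kg⁻²·m⁻⁴·s⁶·A⁴.
F = C/V (capacitance = charge per voltage),
    = A·s/(kg·m²·s⁻³·A⁻¹) (substituting C and V),
    = kg⁻¹·m⁻²·s⁴·A².
So F⁻¹ = kg·m²·s⁻⁴·A⁻².
Combining: Ω⁻²·F⁻¹·A = (kg⁻²·m⁻⁴·s⁶·A⁴) · (kg·m²·s⁻⁴·A⁻²) · A = kg⁻¹·m⁻²·s²·A³.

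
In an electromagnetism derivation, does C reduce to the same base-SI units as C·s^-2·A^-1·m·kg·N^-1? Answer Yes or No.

No

Left side:
  C = A·s = s·A (charge = current × time).
Right side:
  C = s·A.
  N = kg·m·s⁻².
  So N⁻¹ = kg⁻¹·m⁻¹·s².
  Combining: C·s⁻²·A⁻¹·m·kg·N⁻¹ = (s·A) · s⁻² · A⁻¹ · m · kg · (kg⁻¹·m⁻¹·s²) = s.
Left is s·A; right is s — different.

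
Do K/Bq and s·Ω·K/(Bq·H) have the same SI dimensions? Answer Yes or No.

Yes

Left side:
  Bq = s⁻¹.
  So Bq⁻¹ = s.
  Combining: Bq⁻¹·K = s · K = s·K.
Right side:
  Bq = 1/s = s⁻¹ (activity is decays per second).
  So Bq⁻¹ = s.
  Ω = V/A (resistance = voltage per current),
      = kg·m²·s⁻³·A⁻².
  H = Wb/A (inductance = flux per current),
      = kg·m²·s⁻²·A⁻².
  So H⁻¹ = kg⁻¹·m⁻²·s²·A².
  Combining: Bq⁻¹·s·Ω·H⁻¹·K = s · s · (kg·m²·s⁻³·A⁻²) · (kg⁻¹·m⁻²·s²·A²) · K = s·K.
Both reduce to s·K.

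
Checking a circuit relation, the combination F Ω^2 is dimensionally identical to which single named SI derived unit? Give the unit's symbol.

F = C/V (capacitance = charge per voltage),
    = A·s/(kg·m²·s⁻³·A⁻¹) (substituting C and V),
    = kg⁻¹·m⁻²·s⁴·A².
Ω = V/A (resistance = voltage per current),
    = kg·m²·s⁻³·A⁻².
So Ω² = kg²·m⁴·s⁻⁶·A⁻⁴.
Combining: F·Ω² = (kg⁻¹·m⁻²·s⁴·A²) · (kg²·m⁴·s⁻⁶·A⁻⁴) = kg·m²·s⁻²·A⁻².
kg·m²·s⁻²·A⁻² is the base-SI form of the henry.

H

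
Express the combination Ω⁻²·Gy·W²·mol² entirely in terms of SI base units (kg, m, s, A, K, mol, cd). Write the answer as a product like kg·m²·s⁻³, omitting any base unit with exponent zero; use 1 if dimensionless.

m²·s⁻²·A⁴·mol²

Ω = V/A (resistance = voltage per current),
    = kg·m²·s⁻³·A⁻².
So Ω⁻² = kg⁻²·m⁻⁴·s⁶·A⁴.
Gy = J/kg (absorbed dose = energy per mass),
    = m²·s⁻².
W = J/s (power = energy per time),
    = kg·m²·s⁻³.
So W² = kg²·m⁴·s⁻⁶.
Combining: Ω⁻²·Gy·W²·mol² = (kg⁻²·m⁻⁴·s⁶·A⁴) · (m²·s⁻²) · (kg²·m⁴·s⁻⁶) · mol² = m²·s⁻²·A⁴·mol².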